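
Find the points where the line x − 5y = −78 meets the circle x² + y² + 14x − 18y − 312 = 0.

From the line, y = (78 + x)/5. Substituting:
26x² + 416x − 8736 = 0  ⟹  x² + 16x − 336 = 0
x = 12 or x = −28, giving (12, 18) and (−28, 10).

(−28, 10) and (12, 18)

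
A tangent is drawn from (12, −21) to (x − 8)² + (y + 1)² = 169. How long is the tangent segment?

Centre (8, −1), r² = 169. |PO|² = (4)² + (−20)² = 416.
By the tangent–radius right angle, tangent length = √(|PO|² − r²) = √247.

√247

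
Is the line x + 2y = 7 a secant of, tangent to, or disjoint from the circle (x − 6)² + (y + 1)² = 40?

Substituting the line into the circle gives 5x² − 66x + 65 = 0.
Δ = 4356 − 1300 = 3056.
Two real roots: the line is a secant.

secant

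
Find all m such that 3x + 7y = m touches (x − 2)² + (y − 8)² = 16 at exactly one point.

Tangency holds when the distance from the centre (2, 8) to the line equals the radius 4:
|3·2 + 7·8 − m| / √58 = 4
|m − (62)| = 4√58.

m = 62 ± 4√58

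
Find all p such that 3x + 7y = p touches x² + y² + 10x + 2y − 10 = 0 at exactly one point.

p = −22 ± 6√58

For a tangent, require d(centre, line) = r = 6.
|3·(−5) + 7·(−1) − p| / √58 = 6
|p − (−22)| = 6√58.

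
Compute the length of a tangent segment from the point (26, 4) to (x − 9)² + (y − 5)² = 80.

Centre (9, 5), r² = 80. |PO|² = (17)² + (−1)² = 290.
By the tangent–radius right angle, tangent length = √(|PO|² − r²) = √210.

√210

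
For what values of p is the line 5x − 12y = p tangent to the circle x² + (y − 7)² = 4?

p = −110 or p = −58

For a tangent, require d(centre, line) = r = 2.
|5·0 − 12·7 − p| / √169 = 2
|p − (−84)| = 2·13, so p = −58 or p = −110.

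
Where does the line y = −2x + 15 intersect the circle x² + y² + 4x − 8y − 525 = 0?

Express y = −2x + 15 and substitute into the circle:
5x² − 40x − 420 = 0  ⟹  x² − 8x − 84 = 0
x = 14 or x = −6, giving (14, −13) and (−6, 27).

(−6, 27) and (14, −13)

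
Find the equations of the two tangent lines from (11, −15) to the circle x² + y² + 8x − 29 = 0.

Write the tangent as mx − y + (−15 − m·(11)) = 0 and set its distance from the centre to 3√5:
[m·(−15) − (15)]² = 45(m² + 1)
2m² + 5m + 2 = 0, so m = −2 or m = −1/2.
With m = −2: 2x + y = 7. With m = −1/2: x + 2y = −19.

2x + y = 7 and x + 2y = −19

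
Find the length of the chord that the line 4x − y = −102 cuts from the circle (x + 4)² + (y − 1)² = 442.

2√17

From the line, y = 4x + 102. Substituting:
17x² + 816x + 9775 = 0  ⟹  x² + 48x + 575 = 0
x = −23 or x = −25, giving (−23, 10) and (−25, 2).
|(−23, 10) − (−25, 2)| = √((2)² + (8)²) = 2√17.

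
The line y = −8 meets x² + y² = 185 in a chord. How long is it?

From the line, y = −8. Substituting:
x² − 121 = 0
x = 11 or x = −11, giving (11, −8) and (−11, −8).
|(11, −8) − (−11, −8)| = √((22)² + (0)²) = 22.

22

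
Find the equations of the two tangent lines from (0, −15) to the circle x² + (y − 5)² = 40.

3x − y = 15 and 3x + y = −15

Write the tangent as mx − y + (−15 − m·(0)) = 0 and set its distance from the centre to 2√10:
[m·(0) − (20)]² = 40(m² + 1)
m² − 9 = 0, so m = 3 or m = −3.
Through (0, −15) these give 3x − y = 15 and 3x + y = −15.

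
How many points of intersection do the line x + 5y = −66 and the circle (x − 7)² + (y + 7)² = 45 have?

d² = (1·7 + 5·(−7) − (−66))²/26 = 722/13; r² = 45.
Since d² > r², the line lies outside the circle.

0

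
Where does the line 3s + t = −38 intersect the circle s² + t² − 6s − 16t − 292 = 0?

Substitute t = −3s − 38:
10s² + 270s + 1760 = 0  ⟹  s² + 27s + 176 = 0
s = −11 or s = −16, giving (−11, −5) and (−16, 10).

(−16, 10) and (−11, −5)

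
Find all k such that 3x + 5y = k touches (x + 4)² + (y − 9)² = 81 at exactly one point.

Tangency holds when the distance from the centre (−4, 9) to the line equals the radius 9:
|3·(−4) + 5·9 − k| / √34 = 9
|k − (33)| = 9√34.

k = 33 ± 9√34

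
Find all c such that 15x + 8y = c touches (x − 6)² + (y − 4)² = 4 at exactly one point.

Tangency holds when the distance from the centre (6, 4) to the line equals the radius 2:
|15·6 + 8·4 − c| / √289 = 2
|c − (122)| = 2·17, so c = 156 or c = 88.

c = 88 or c = 156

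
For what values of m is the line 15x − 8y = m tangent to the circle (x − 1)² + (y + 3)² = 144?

m = −165 or m = 243

The line touches the circle iff its distance from (1, −3) is 12:
|15·1 − 8·(−3) − m| / √289 = 12
|m − (39)| = 12·17, so m = 243 or m = −165.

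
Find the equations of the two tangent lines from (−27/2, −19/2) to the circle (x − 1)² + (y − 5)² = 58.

7x − 3y = −66 and 3x − 7y = 26

A line y − (−19/2) = m(x − (−27/2)) is tangent when its distance from (1, 5) is √58:
[m·(29/2) − (29/2)]² = 58(m² + 1)
21m² − 58m + 21 = 0, so m = 7/3 or m = 3/7.
Through (−27/2, −19/2) these give 7x − 3y = −66 and 3x − 7y = 26.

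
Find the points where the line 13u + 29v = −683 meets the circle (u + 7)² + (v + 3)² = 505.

From the line, v = (−683 − 13u)/29. Substituting:
1010u² + 27270u − 28280 = 0  ⟹  u² + 27u − 28 = 0
u = 1 or u = −28, giving (1, −24) and (−28, −11).

(−28, −11) and (1, −24)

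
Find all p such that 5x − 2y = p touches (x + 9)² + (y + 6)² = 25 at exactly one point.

The line touches the circle iff its distance from (−9, −6) is 5:
|5·(−9) − 2·(−6) − p| / √29 = 5
|p − (−33)| = 5√29.

p = −33 ± 5√29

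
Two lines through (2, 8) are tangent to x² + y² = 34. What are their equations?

A line y − (8) = m(x − (2)) is tangent when its distance from (0, 0) is √34:
[m·(−2) − (−8)]² = 34(m² + 1)
15m² + 16m − 15 = 0, so m = −5/3 or m = 3/5.
Through (2, 8) these give 5x + 3y = 34 and 3x − 5y = −34.

5x + 3y = 34 and 3x − 5y = −34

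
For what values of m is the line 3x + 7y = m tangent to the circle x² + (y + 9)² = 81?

For a tangent, require d(centre, line) = r = 9.
|3·0 + 7·(−9) − m| / √58 = 9
|m − (−63)| = 9√58.

m = −63 ± 9√58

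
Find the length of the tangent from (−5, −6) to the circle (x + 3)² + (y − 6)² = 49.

3√11

The centre is (−3, 6) and r = 7. The square of the distance from P to the centre is 4 + 144 = 148.
Power of the point: PT² = |PO|² − r² = 99, so PT = 3√11.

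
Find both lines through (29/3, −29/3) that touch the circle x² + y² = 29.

Let a tangent through (29/3, −29/3) have slope m. Its distance from (0, 0) must equal √29:
(−29/3m − (29/3))² = 29(m² + 1)
10m² + 29m + 10 = 0, so m = −5/2 or m = −2/5.
With m = −5/2: 5x + 2y = 29. With m = −2/5: 2x + 5y = −29.

5x + 2y = 29 and 2x + 5y = −29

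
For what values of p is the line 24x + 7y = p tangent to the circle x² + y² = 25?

Tangency holds when the distance from the centre (0, 0) to the line equals the radius 5:
|24·0 + 7·0 − p| / √625 = 5
|p| = 5·25, so p = 125 or p = −125.

p = −125 or p = 125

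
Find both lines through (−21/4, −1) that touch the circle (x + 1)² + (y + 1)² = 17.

4x + y = −22 and 4x − y = −20

A line y − (−1) = m(x − (−21/4)) is tangent when its distance from (−1, −1) is √17:
(17/4m − (0))² = 17(m² + 1)
m² − 16 = 0, so m = −4 or m = 4.
Through (−21/4, −1) these give 4x + y = −22 and 4x − y = −20.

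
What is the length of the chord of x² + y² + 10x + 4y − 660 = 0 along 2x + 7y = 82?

6√53

The distance from (−5, −2) to the line is 106/√53, and r² = 689.
Chord = 2√(r² − d²) = 2·√(477) = 6√53.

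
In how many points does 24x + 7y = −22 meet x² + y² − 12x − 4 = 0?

0

Centre (6, 0), r² = 40. Distance² from centre to line = (166)²/625 = 27556/625.
Since d² > r², the line lies outside the circle.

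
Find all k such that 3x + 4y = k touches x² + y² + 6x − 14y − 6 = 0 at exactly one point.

Tangency holds when the distance from the centre (−3, 7) to the line equals the radius 8:
|3·(−3) + 4·7 − k| / √25 = 8
|k − (19)| = 8·5, so k = 59 or k = −21.

k = −21 or k = 59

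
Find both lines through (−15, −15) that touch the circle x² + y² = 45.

Write the tangent as mx − y + (−15 − m·(−15)) = 0 and set its distance from the centre to 3√5:
[m·(15) − (15)]² = 45(m² + 1)
2m² − 5m + 2 = 0, so m = 2 or m = 1/2.
With m = 2: 2x − y = −15. With m = 1/2: x − 2y = 15.

2x − y = −15 and x − 2y = 15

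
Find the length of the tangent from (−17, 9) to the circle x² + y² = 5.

With centre O = (0, 0), |OP|² = 370 and r² = 5.
Power of the point: PT² = |PO|² − r² = 365, so PT = √365.

√365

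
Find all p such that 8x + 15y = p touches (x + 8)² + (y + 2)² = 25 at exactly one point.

Tangency holds when the distance from the centre (−8, −2) to the line equals the radius 5:
|8·(−8) + 15·(−2) − p| / √289 = 5
|p − (−94)| = 5·17, so p = −9 or p = −179.

p = −179 or p = −9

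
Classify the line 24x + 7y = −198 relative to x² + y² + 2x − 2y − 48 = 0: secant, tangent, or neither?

neither

Centre (−1, 1), r² = 50. Distance² from centre to line = (181)²/625 = 32761/625.
Since d² > r², the line lies outside the circle.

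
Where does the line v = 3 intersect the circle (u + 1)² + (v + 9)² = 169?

Express v = 3 and substitute into the circle:
u² + 2u − 24 = 0
u = 4 or u = −6, giving (4, 3) and (−6, 3).

(−6, 3) and (4, 3)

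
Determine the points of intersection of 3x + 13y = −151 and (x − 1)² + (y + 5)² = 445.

(−20, −7) and (19, −16)

Express y = (−151 − 3x)/13 and substitute into the circle:
178x² + 178x − 67640 = 0  ⟹  x² + x − 380 = 0
x = 19 or x = −20, giving (19, −16) and (−20, −7).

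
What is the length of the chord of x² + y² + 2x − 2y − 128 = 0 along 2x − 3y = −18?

6√13

The distance from (−1, 1) to the line is 13/√13, and r² = 130.
Chord = 2√(r² − d²) = 2·√(117) = 6√13.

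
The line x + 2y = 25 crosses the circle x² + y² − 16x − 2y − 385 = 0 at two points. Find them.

From the line, y = (25 − x)/2. Substituting:
5x² − 110x − 1015 = 0  ⟹  x² − 22x − 203 = 0
x = 29 or x = −7, giving (29, −2) and (−7, 16).

(−7, 16) and (29, −2)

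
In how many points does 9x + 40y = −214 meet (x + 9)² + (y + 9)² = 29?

Substituting the line into the circle gives 1681x² + 26172x + 104516 = 0.
Discriminant = (26172)² − 4·1681·(104516) = −17792000 < 0.
No real roots: the line does not meet the circle.

0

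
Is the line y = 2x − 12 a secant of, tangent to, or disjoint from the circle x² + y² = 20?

disjoint

d² = (2·0 − 1·0 − (12))²/5 = 144/5; r² = 20.
Since d² > r², the line lies outside the circle.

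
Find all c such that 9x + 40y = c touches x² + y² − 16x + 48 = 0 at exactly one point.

c = −92 or c = 236

The line touches the circle iff its distance from (8, 0) is 4:
|9·8 + 40·0 − c| / √1681 = 4
|c − (72)| = 4·41, so c = 236 or c = −92.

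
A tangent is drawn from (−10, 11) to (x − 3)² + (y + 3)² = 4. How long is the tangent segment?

19

Centre (3, −3), r² = 4. |PO|² = (−13)² + (14)² = 365.
The tangent meets the radius at right angles, so tangent² = |PO|² − r² = 365 − 4 = 361.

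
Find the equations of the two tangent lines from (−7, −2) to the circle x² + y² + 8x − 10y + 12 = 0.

Write the tangent as mx − y + (−2 − m·(−7)) = 0 and set its distance from the centre to √29:
[m·(3) − (7)]² = 29(m² + 1)
10m² + 21m − 10 = 0, so m = −5/2 or m = 2/5.
With m = −5/2: 5x + 2y = −39. With m = 2/5: 2x − 5y = −4.

5x + 2y = −39 and 2x − 5y = −4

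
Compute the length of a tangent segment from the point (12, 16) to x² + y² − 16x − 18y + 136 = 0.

With centre O = (8, 9), |OP|² = 65 and r² = 9.
The tangent meets the radius at right angles, so tangent² = |PO|² − r² = 65 − 9 = 56.

2√14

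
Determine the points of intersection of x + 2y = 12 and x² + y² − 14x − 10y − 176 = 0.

From the line, y = (12 − x)/2. Substituting:
5x² − 60x − 800 = 0  ⟹  x² − 12x − 160 = 0
x = 20 or x = −8, giving (20, −4) and (−8, 10).

(−8, 10) and (20, −4)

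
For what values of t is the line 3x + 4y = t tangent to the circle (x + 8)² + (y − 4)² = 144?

The line touches the circle iff its distance from (−8, 4) is 12:
|3·(−8) + 4·4 − t| / √25 = 12
|t − (−8)| = 12·5, so t = 52 or t = −68.

t = −68 or t = 52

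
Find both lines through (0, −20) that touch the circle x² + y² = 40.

A line y − (−20) = m(x − (0)) is tangent when its distance from (0, 0) is 2√10:
[m·(0) − (20)]² = 40(m² + 1)
m² − 9 = 0, so m = −3 or m = 3.
Through (0, −20) these give 3x + y = −20 and 3x − y = 20.

3x + y = −20 and 3x − y = 20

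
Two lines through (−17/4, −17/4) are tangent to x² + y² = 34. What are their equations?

Let a tangent through (−17/4, −17/4) have slope m. Its distance from (0, 0) must equal √34:
(17/4m − (17/4))² = 34(m² + 1)
15m² + 34m + 15 = 0, so m = −5/3 or m = −3/5.
Through (−17/4, −17/4) these give 5x + 3y = −34 and 3x + 5y = −34.

5x + 3y = −34 and 3x + 5y = −34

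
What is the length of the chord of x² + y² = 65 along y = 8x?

2√65

Centre (0, 0), r² = 65. Perpendicular distance d from centre to line = |0| / √65 = 0/√65.
Chord = 2√(r² − d²) = 2·√(65) = 2√65.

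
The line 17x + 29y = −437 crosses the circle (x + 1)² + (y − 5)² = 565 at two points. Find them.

From the line, y = (−437 − 17x)/29. Substituting:
1130x² + 21470x − 135600 = 0  ⟹  x² + 19x − 120 = 0
x = 5 or x = −24, giving (5, −18) and (−24, −1).

(−24, −1) and (5, −18)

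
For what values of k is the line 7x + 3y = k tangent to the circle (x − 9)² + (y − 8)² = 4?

The line touches the circle iff its distance from (9, 8) is 2:
|7·9 + 3·8 − k| / √58 = 2
|k − (87)| = 2√58.

k = 87 ± 2√58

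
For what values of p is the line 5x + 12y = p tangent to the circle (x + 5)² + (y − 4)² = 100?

p = −107 or p = 153

The line touches the circle iff its distance from (−5, 4) is 10:
|5·(−5) + 12·4 − p| / √169 = 10
|p − (23)| = 10·13, so p = 153 or p = −107.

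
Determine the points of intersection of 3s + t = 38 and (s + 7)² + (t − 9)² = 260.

(7, 17) and (9, 11)

From the line, t = −3s + 38. Substituting:
10s² − 160s + 630 = 0  ⟹  s² − 16s + 63 = 0
s = 9 or s = 7, giving (9, 11) and (7, 17).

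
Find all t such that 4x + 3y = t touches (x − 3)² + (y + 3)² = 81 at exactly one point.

The line touches the circle iff its distance from (3, −3) is 9:
|4·3 + 3·(−3) − t| / √25 = 9
|t − (3)| = 9·5, so t = 48 or t = −42.

t = −42 or t = 48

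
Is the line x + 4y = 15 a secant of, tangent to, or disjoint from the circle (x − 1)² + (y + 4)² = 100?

secant

Substituting the line into the circle gives 17x² − 94x − 623 = 0.
Discriminant = (−94)² − 4·17·(−623) = 51200 > 0.
Two real roots: the line is a secant.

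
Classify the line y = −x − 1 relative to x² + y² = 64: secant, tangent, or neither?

Substituting the line into the circle gives 2x² + 2x − 63 = 0.
Δ = 4 − (−504) = 508.
Two real roots: the line is a secant.

secant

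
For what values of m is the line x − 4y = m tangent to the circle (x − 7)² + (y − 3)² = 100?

m = −5 ± 10√17

The line touches the circle iff its distance from (7, 3) is 10:
|1·7 − 4·3 − m| / √17 = 10
|m − (−5)| = 10√17.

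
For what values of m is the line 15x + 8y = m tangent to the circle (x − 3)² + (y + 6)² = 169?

m = −224 or m = 218

Tangency holds when the distance from the centre (3, −6) to the line equals the radius 13:
|15·3 + 8·(−6) − m| / √289 = 13
|m − (−3)| = 13·17, so m = 218 or m = −224.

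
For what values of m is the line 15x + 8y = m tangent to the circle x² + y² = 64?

m = −136 or m = 136

Tangency holds when the distance from the centre (0, 0) to the line equals the radius 8:
|15·0 + 8·0 − m| / √289 = 8
|m| = 8·17, so m = 136 or m = −136.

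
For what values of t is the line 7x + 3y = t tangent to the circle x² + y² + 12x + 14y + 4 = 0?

For a tangent, require d(centre, line) = r = 9.
|7·(−6) + 3·(−7) − t| / √58 = 9
|t − (−63)| = 9√58.

t = −63 ± 9√58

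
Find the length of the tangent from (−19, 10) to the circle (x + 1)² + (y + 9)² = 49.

The centre is (−1, −9) and r = 7. The square of the distance from P to the centre is 324 + 361 = 685.
Power of the point: PT² = |PO|² − r² = 636, so PT = 2√159.

2√159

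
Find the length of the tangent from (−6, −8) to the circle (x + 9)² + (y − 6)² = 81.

The centre is (−9, 6) and r = 9. The square of the distance from P to the centre is 9 + 196 = 205.
By the tangent–radius right angle, tangent length = √(|PO|² − r²) = √124 = 2√31.

2√31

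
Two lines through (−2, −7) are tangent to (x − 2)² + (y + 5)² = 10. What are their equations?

3x − y = 1 and x + 3y = −23

Write the tangent as mx − y + (−7 − m·(−2)) = 0 and set its distance from the centre to √10:
(4m − (2))² = 10(m² + 1)
3m² − 8m − 3 = 0, so m = 3 or m = −1/3.
With m = 3: 3x − y = 1. With m = −1/3: x + 3y = −23.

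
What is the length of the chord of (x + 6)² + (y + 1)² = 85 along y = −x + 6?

From the line, y = −x + 6. Substituting:
2x² − 2x = 0  ⟹  x² − x = 0
x = 1 or x = 0, giving (1, 5) and (0, 6).
|(1, 5) − (0, 6)| = √((1)² + (−1)²) = √2.

√2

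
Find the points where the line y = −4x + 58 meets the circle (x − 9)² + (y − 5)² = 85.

(11, 14) and (15, −2)

Substitute y = −4x + 58:
17x² − 442x + 2805 = 0  ⟹  x² − 26x + 165 = 0
x = 15 or x = 11, giving (15, −2) and (11, 14).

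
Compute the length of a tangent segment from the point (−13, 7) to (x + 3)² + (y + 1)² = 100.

8

Centre (−3, −1), r² = 100. |PO|² = (−10)² + (8)² = 164.
Power of the point: PT² = |PO|² − r² = 64, so PT = 8.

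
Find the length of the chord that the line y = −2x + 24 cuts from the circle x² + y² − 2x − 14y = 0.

2√5

Substitute y = −2x + 24:
5x² − 70x + 240 = 0  ⟹  x² − 14x + 48 = 0
x = 8 or x = 6, giving (8, 8) and (6, 12).
|(8, 8) − (6, 12)| = √((2)² + (−4)²) = 2√5.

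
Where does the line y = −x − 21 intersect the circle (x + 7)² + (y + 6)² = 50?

(−14, −7) and (−8, −13)

From the line, y = −x − 21. Substituting:
2x² + 44x + 224 = 0  ⟹  x² + 22x + 112 = 0
x = −8 or x = −14, giving (−8, −13) and (−14, −7).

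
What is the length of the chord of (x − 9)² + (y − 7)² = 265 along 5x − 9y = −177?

From the line, y = (177 + 5x)/9. Substituting:
106x² − 318x − 1908 = 0  ⟹  x² − 3x − 18 = 0
x = 6 or x = −3, giving (6, 23) and (−3, 18).
Chord length = distance between (6, 23) and (−3, 18) = √106 = √106.

√106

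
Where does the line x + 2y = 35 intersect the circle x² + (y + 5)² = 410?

Substitute y = (35 − x)/2:
5x² − 90x + 385 = 0  ⟹  x² − 18x + 77 = 0
x = 11 or x = 7, giving (11, 12) and (7, 14).

(7, 14) and (11, 12)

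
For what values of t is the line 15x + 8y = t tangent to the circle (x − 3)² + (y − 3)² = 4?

t = 35 or t = 103

For a tangent, require d(centre, line) = r = 2.
|15·3 + 8·3 − t| / √289 = 2
|t − (69)| = 2·17, so t = 103 or t = 35.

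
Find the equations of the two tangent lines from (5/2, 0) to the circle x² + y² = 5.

2x + y = 5 and 2x − y = 5

Let a tangent through (5/2, 0) have slope m. Its distance from (0, 0) must equal √5:
(−5/2m − (0))² = 5(m² + 1)
m² − 4 = 0, so m = −2 or m = 2.
With m = −2: 2x + y = 5. With m = 2: 2x − y = 5.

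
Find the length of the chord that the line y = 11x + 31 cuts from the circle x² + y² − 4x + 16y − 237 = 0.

3√122

Centre (2, −8), r² = 305. Perpendicular distance d from centre to line = |61| / √122 = 61/√122.
Chord = 2√(r² − d²) = 2·√(549/2) = 3√122.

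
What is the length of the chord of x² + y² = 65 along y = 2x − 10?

6√5

Centre (0, 0), r² = 65. Perpendicular distance d from centre to line = |−10| / √5 = 10/√5.
Half the chord is √(r² − d²) = √(45), so the full chord is 6√5.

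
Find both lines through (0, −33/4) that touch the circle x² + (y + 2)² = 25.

3x − 4y = 33 and 3x + 4y = −33

Write the tangent as mx − y + (−33/4 − m·(0)) = 0 and set its distance from the centre to 5:
(0m − (25/4))² = 25(m² + 1)
16m² − 9 = 0, so m = 3/4 or m = −3/4.
With m = 3/4: 3x − 4y = 33. With m = −3/4: 3x + 4y = −33.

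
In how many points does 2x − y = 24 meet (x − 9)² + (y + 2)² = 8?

Substituting the line into the circle gives 5x² − 106x + 557 = 0.
Discriminant = (−106)² − 4·5·(557) = 96 > 0.
Two real roots: the line is a secant.

2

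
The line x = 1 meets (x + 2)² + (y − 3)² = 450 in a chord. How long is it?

42

Centre (−2, 3), r² = 450. Perpendicular distance d from centre to line = |−3| / √1 = 3.
Chord = 2√(r² − d²) = 2·√(441) = 42.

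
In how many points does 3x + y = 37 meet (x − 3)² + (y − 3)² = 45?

0

d² = (3·3 + 1·3 − (37))²/10 = 125/2; r² = 45.
Since d² > r², the line lies outside the circle.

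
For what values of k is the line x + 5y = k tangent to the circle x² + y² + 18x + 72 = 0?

k = −9 ± 3√26

For a tangent, require d(centre, line) = r = 3.
|1·(−9) + 5·0 − k| / √26 = 3
|k − (−9)| = 3√26.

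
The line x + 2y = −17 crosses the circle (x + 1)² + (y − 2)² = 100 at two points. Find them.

From the line, y = (−17 − x)/2. Substituting:
5x² + 50x + 45 = 0  ⟹  x² + 10x + 9 = 0
x = −1 or x = −9, giving (−1, −8) and (−9, −4).

(−9, −4) and (−1, −8)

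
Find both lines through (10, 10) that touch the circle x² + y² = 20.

Write the tangent as mx − y + (10 − m·(10)) = 0 and set its distance from the centre to 2√5:
[m·(−10) − (−10)]² = 20(m² + 1)
2m² − 5m + 2 = 0, so m = 2 or m = 1/2.
With m = 2: 2x − y = 10. With m = 1/2: x − 2y = −10.

2x − y = 10 and x − 2y = −10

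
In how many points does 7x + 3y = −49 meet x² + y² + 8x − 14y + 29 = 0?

Centre (−4, 7), r² = 36. Distance² from centre to line = (42)²/58 = 882/29.
Since d² < r², the line cuts the circle twice.

2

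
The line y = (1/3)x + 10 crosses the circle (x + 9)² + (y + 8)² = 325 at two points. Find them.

(−24, 2) and (−3, 9)

Express y = (30 + x)/3 and substitute into the circle:
10x² + 270x + 720 = 0  ⟹  x² + 27x + 72 = 0
x = −3 or x = −24, giving (−3, 9) and (−24, 2).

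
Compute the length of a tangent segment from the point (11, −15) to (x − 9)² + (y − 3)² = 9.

√319

The centre is (9, 3) and r = 3. The square of the distance from P to the centre is 4 + 324 = 328.
By the tangent–radius right angle, tangent length = √(|PO|² − r²) = √319.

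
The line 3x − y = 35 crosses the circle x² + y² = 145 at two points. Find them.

(9, −8) and (12, 1)

From the line, y = 3x − 35. Substituting:
10x² − 210x + 1080 = 0  ⟹  x² − 21x + 108 = 0
x = 12 or x = 9, giving (12, 1) and (9, −8).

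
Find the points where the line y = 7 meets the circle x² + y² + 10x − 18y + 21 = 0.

(−14, 7) and (4, 7)

Express y = 7 and substitute into the circle:
x² + 10x − 56 = 0
x = 4 or x = −14, giving (4, 7) and (−14, 7).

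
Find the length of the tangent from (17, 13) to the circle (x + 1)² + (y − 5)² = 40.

The centre is (−1, 5) and r = 2√10. The square of the distance from P to the centre is 324 + 64 = 388.
By the tangent–radius right angle, tangent length = √(|PO|² − r²) = √348 = 2√87.

2√87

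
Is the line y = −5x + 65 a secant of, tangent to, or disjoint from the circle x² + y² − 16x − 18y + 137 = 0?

disjoint

Substituting the line into the circle gives 26x² − 576x + 3192 = 0.
Discriminant = (−576)² − 4·26·(3192) = −192 < 0.
No real roots: the line does not meet the circle.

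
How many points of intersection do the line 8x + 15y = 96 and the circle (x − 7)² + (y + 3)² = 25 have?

1

d² = (8·7 + 15·(−3) − (96))²/289 = 25; r² = 25.
Since d² = r², the line is tangent.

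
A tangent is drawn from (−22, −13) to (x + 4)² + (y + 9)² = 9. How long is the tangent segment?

√331

With centre O = (−4, −9), |OP|² = 340 and r² = 9.
The tangent meets the radius at right angles, so tangent² = |PO|² − r² = 340 − 9 = 331.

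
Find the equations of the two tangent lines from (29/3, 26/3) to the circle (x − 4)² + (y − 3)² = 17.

4x − y = 30 and x − 4y = −25

A line y − (26/3) = m(x − (29/3)) is tangent when its distance from (4, 3) is √17:
[m·(−17/3) − (−17/3)]² = 17(m² + 1)
4m² − 17m + 4 = 0, so m = 4 or m = 1/4.
Through (29/3, 26/3) these give 4x − y = 30 and x − 4y = −25.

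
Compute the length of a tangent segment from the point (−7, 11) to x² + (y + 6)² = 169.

13

Centre (0, −6), r² = 169. |PO|² = (−7)² + (17)² = 338.
By the tangent–radius right angle, tangent length = √(|PO|² − r²) = √169 = 13.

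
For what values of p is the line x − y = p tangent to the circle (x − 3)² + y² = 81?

p = 3 ± 9√2

For a tangent, require d(centre, line) = r = 9.
|1·3 − 1·0 − p| / √2 = 9
|p − (3)| = 9√2.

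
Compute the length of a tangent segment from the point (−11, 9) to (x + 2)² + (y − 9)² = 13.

The centre is (−2, 9) and r = √13. The square of the distance from P to the centre is 81 + 0 = 81.
The tangent meets the radius at right angles, so tangent² = |PO|² − r² = 81 − 13 = 68.

2√17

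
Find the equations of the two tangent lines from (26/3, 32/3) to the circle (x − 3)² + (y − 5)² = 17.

A line y − (32/3) = m(x − (26/3)) is tangent when its distance from (3, 5) is √17:
[m·(−17/3) − (−17/3)]² = 17(m² + 1)
4m² − 17m + 4 = 0, so m = 1/4 or m = 4.
With m = 1/4: x − 4y = −34. With m = 4: 4x − y = 24.

x − 4y = −34 and 4x − y = 24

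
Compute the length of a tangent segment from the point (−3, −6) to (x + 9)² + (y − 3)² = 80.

√37

With centre O = (−9, 3), |OP|² = 117 and r² = 80.
The tangent meets the radius at right angles, so tangent² = |PO|² − r² = 117 − 80 = 37.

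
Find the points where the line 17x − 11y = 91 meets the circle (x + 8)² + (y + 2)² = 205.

(−5, −16) and (6, 1)

From the line, y = (−91 + 17x)/11. Substituting:
410x² − 410x − 12300 = 0  ⟹  x² − x − 30 = 0
x = 6 or x = −5, giving (6, 1) and (−5, −16).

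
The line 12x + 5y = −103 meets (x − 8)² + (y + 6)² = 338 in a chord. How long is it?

Centre (8, −6), r² = 338. Perpendicular distance d from centre to line = |169| / √169 = 169/√169.
Half the chord is √(r² − d²) = √(169), so the full chord is 26.

26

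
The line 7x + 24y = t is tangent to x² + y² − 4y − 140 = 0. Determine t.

Tangency holds when the distance from the centre (0, 2) to the line equals the radius 12:
|7·0 + 24·2 − t| / √625 = 12
|t − (48)| = 12·25, so t = 348 or t = −252.

t = −252 or t = 348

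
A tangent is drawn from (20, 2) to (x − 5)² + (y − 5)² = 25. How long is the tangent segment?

√209

Centre (5, 5), r² = 25. |PO|² = (15)² + (−3)² = 234.
Power of the point: PT² = |PO|² − r² = 209, so PT = √209.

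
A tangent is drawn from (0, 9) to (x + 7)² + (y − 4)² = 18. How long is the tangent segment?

Centre (−7, 4), r² = 18. |PO|² = (7)² + (5)² = 74.
Power of the point: PT² = |PO|² − r² = 56, so PT = 2√14.

2√14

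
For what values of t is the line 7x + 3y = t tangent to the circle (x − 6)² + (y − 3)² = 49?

t = 51 ± 7√58

For a tangent, require d(centre, line) = r = 7.
|7·6 + 3·3 − t| / √58 = 7
|t − (51)| = 7√58.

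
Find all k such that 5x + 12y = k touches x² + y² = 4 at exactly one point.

The line touches the circle iff its distance from (0, 0) is 2:
|5·0 + 12·0 − k| / √169 = 2
|k| = 2·13, so k = 26 or k = −26.

k = −26 or k = 26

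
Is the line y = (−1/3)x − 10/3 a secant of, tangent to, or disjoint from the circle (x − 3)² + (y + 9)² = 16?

d² = (1·3 + 3·(−9) − (−10))²/10 = 98/5; r² = 16.
Since d² > r², the line lies outside the circle.

disjoint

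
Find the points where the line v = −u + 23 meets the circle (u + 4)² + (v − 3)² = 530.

Substitute v = −u + 23:
2u² − 32u − 114 = 0  ⟹  u² − 16u − 57 = 0
u = 19 or u = −3, giving (19, 4) and (−3, 26).

(−3, 26) and (19, 4)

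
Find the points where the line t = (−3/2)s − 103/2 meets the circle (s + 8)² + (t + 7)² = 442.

Express t = (−103 − 3s)/2 and substitute into the circle:
13s² + 598s + 6409 = 0  ⟹  s² + 46s + 493 = 0
s = −17 or s = −29, giving (−17, −26) and (−29, −8).

(−29, −8) and (−17, −26)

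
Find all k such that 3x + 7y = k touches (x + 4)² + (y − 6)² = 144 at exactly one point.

For a tangent, require d(centre, line) = r = 12.
|3·(−4) + 7·6 − k| / √58 = 12
|k − (30)| = 12√58.

k = 30 ± 12√58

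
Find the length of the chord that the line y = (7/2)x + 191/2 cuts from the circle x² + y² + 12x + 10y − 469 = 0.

2√53

From the line, y = (191 + 7x)/2. Substituting:
53x² + 2862x + 38425 = 0  ⟹  x² + 54x + 725 = 0
x = −25 or x = −29, giving (−25, 8) and (−29, −6).
Chord length = distance between (−25, 8) and (−29, −6) = √212 = 2√53.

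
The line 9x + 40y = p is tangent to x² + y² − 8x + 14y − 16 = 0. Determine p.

For a tangent, require d(centre, line) = r = 9.
|9·4 + 40·(−7) − p| / √1681 = 9
|p − (−244)| = 9·41, so p = 125 or p = −613.

p = −613 or p = 125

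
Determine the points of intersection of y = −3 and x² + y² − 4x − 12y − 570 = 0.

(−21, −3) and (25, −3)

Substitute y = −3:
x² − 4x − 525 = 0
x = 25 or x = −21, giving (25, −3) and (−21, −3).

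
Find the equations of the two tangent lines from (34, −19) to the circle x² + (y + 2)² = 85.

Write the tangent as mx − y + (−19 − m·(34)) = 0 and set its distance from the centre to √85:
(−34m − (17))² = 85(m² + 1)
63m² + 68m + 12 = 0, so m = −2/9 or m = −6/7.
Through (34, −19) these give 2x + 9y = −103 and 6x + 7y = 71.

2x + 9y = −103 and 6x + 7y = 71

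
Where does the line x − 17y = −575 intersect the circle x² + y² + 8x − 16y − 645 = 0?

Express y = (575 + x)/17 and substitute into the circle:
290x² + 3190x − 12180 = 0  ⟹  x² + 11x − 42 = 0
x = 3 or x = −14, giving (3, 34) and (−14, 33).

(−14, 33) and (3, 34)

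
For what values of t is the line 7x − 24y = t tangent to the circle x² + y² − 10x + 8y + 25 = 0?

t = 31 or t = 231

For a tangent, require d(centre, line) = r = 4.
|7·5 − 24·(−4) − t| / √625 = 4
|t − (131)| = 4·25, so t = 231 or t = 31.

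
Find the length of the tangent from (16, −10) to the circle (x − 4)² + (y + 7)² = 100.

√53

The centre is (4, −7) and r = 10. The square of the distance from P to the centre is 144 + 9 = 153.
By the tangent–radius right angle, tangent length = √(|PO|² − r²) = √53.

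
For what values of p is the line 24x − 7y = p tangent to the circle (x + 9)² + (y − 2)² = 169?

Tangency holds when the distance from the centre (−9, 2) to the line equals the radius 13:
|24·(−9) − 7·2 − p| / √625 = 13
|p − (−230)| = 13·25, so p = 95 or p = −555.

p = −555 or p = 95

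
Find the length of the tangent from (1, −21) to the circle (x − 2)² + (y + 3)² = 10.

The centre is (2, −3) and r = √10. The square of the distance from P to the centre is 1 + 324 = 325.
The tangent meets the radius at right angles, so tangent² = |PO|² − r² = 325 − 10 = 315.

3√35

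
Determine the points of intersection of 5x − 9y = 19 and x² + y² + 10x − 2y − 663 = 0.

(−25, −16) and (20, 9)

From the line, y = (−19 + 5x)/9. Substituting:
106x² + 530x − 53000 = 0  ⟹  x² + 5x − 500 = 0
x = 20 or x = −25, giving (20, 9) and (−25, −16).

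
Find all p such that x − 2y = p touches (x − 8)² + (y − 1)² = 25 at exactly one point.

For a tangent, require d(centre, line) = r = 5.
|1·8 − 2·1 − p| / √5 = 5
|p − (6)| = 5√5.

p = 6 ± 5√5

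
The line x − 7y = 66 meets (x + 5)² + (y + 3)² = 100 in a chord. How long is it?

10√2

Substitute y = (−66 + x)/7:
50x² + 400x − 1650 = 0  ⟹  x² + 8x − 33 = 0
x = 3 or x = −11, giving (3, −9) and (−11, −11).
Chord length = distance between (3, −9) and (−11, −11) = √200 = 10√2.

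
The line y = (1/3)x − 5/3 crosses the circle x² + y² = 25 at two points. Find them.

(−4, −3) and (5, 0)

Express y = (−5 + x)/3 and substitute into the circle:
10x² − 10x − 200 = 0  ⟹  x² − x − 20 = 0
x = 5 or x = −4, giving (5, 0) and (−4, −3).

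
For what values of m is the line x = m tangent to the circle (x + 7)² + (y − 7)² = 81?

m = −16 or m = 2

For a tangent, require d(centre, line) = r = 9.
|1·(−7) + 0·7 − m| / √1 = 9
|m − (−7)| = 9, so m = 2 or m = −16.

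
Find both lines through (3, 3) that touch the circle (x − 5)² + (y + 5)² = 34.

5x − 3y = 6 and 3x + 5y = 24

Write the tangent as mx − y + (3 − m·(3)) = 0 and set its distance from the centre to √34:
(2m − (−8))² = 34(m² + 1)
15m² − 16m − 15 = 0, so m = 5/3 or m = −3/5.
Through (3, 3) these give 5x − 3y = 6 and 3x + 5y = 24.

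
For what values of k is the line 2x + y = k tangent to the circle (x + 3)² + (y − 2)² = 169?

k = −4 ± 13√5

For a tangent, require d(centre, line) = r = 13.
|2·(−3) + 1·2 − k| / √5 = 13
|k − (−4)| = 13√5.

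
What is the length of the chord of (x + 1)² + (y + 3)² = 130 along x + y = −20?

2√2

Centre (−1, −3), r² = 130. Perpendicular distance d from centre to line = |16| / √2 = 16/√2.
Half the chord is √(r² − d²) = √(2), so the full chord is 2√2.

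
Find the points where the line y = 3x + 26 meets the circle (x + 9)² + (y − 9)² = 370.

(−12, −10) and (0, 26)

From the line, y = 3x + 26. Substituting:
10x² + 120x = 0  ⟹  x² + 12x = 0
x = 0 or x = −12, giving (0, 26) and (−12, −10).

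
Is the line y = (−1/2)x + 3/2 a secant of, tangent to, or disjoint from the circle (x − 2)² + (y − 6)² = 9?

disjoint

Substituting the line into the circle gives 5x² + 2x + 61 = 0.
Δ = 4 − 1220 = −1216.
No real roots: the line does not meet the circle.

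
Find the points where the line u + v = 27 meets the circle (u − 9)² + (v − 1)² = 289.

(9, 18) and (26, 1)

From the line, v = −u + 27. Substituting:
2u² − 70u + 468 = 0  ⟹  u² − 35u + 234 = 0
u = 26 or u = 9, giving (26, 1) and (9, 18).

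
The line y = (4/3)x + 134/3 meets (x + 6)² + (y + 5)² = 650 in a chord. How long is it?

10

From the line, y = (134 + 4x)/3. Substituting:
25x² + 1300x + 16675 = 0  ⟹  x² + 52x + 667 = 0
x = −23 or x = −29, giving (−23, 14) and (−29, 6).
|(−23, 14) − (−29, 6)| = √((6)² + (8)²) = 10.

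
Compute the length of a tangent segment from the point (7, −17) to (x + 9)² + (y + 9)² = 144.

4√11

Centre (−9, −9), r² = 144. |PO|² = (16)² + (−8)² = 320.
By the tangent–radius right angle, tangent length = √(|PO|² − r²) = √176 = 4√11.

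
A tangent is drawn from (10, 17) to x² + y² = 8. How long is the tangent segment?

The centre is (0, 0) and r = 2√2. The square of the distance from P to the centre is 100 + 289 = 389.
The tangent meets the radius at right angles, so tangent² = |PO|² − r² = 389 − 8 = 381.

√381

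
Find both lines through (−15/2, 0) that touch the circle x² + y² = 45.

2x + y = −15 and 2x − y = −15

Write the tangent as mx − y + (0 − m·(−15/2)) = 0 and set its distance from the centre to 3√5:
[m·(15/2) − (0)]² = 45(m² + 1)
m² − 4 = 0, so m = −2 or m = 2.
Through (−15/2, 0) these give 2x + y = −15 and 2x − y = −15.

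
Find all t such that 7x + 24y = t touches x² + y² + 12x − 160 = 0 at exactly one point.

t = −392 or t = 308

Tangency holds when the distance from the centre (−6, 0) to the line equals the radius 14:
|7·(−6) + 24·0 − t| / √625 = 14
|t − (−42)| = 14·25, so t = 308 or t = −392.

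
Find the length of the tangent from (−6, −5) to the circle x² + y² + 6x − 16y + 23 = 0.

8√2

With centre O = (−3, 8), |OP|² = 178 and r² = 50.
Power of the point: PT² = |PO|² − r² = 128, so PT = 8√2.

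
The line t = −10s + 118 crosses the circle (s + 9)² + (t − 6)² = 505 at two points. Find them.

(10, 18) and (12, −2)

From the line, t = −10s + 118. Substituting:
101s² − 2222s + 12120 = 0  ⟹  s² − 22s + 120 = 0
s = 12 or s = 10, giving (12, −2) and (10, 18).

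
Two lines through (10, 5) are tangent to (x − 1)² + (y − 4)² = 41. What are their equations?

4x + 5y = 65 and 5x − 4y = 30

Let a tangent through (10, 5) have slope m. Its distance from (1, 4) must equal √41:
[m·(−9) − (−1)]² = 41(m² + 1)
20m² − 9m − 20 = 0, so m = −4/5 or m = 5/4.
Through (10, 5) these give 4x + 5y = 65 and 5x − 4y = 30.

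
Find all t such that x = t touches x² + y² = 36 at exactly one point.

t = −6 or t = 6

For a tangent, require d(centre, line) = r = 6.
|1·0 + 0·0 − t| / √1 = 6
|t| = 6, so t = 6 or t = −6.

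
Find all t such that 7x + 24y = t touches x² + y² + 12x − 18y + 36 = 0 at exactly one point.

t = −51 or t = 399

Tangency holds when the distance from the centre (−6, 9) to the line equals the radius 9:
|7·(−6) + 24·9 − t| / √625 = 9
|t − (174)| = 9·25, so t = 399 or t = −51.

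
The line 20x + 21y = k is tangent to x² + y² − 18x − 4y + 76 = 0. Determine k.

k = 135 or k = 309

For a tangent, require d(centre, line) = r = 3.
|20·9 + 21·2 − k| / √841 = 3
|k − (222)| = 3·29, so k = 309 or k = 135.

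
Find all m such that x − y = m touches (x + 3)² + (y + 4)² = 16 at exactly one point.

For a tangent, require d(centre, line) = r = 4.
|1·(−3) − 1·(−4) − m| / √2 = 4
|m − (1)| = 4√2.

m = 1 ± 4√2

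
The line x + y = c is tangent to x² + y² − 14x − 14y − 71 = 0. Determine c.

The line touches the circle iff its distance from (7, 7) is 13:
|1·7 + 1·7 − c| / √2 = 13
|c − (14)| = 13√2.

c = 14 ± 13√2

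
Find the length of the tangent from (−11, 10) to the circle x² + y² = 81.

2√35

With centre O = (0, 0), |OP|² = 221 and r² = 81.
Power of the point: PT² = |PO|² − r² = 140, so PT = 2√35.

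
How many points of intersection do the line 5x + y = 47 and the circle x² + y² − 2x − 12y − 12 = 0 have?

0

Substituting the line into the circle gives 26x² − 412x + 1633 = 0.
Δ = 169744 − 169832 = −88.
No real roots: the line does not meet the circle.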